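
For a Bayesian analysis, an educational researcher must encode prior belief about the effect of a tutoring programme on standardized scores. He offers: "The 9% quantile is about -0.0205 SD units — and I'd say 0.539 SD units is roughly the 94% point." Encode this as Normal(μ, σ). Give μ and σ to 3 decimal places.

The p-quantile of Normal(μ,σ) is μ + z_p·σ, with z_{0.09} = -1.341 and z_{0.94} = 1.555.
Eliminate σ: μ = (z₂·x₁ − z₁·x₂)/(z₂ − z₁) = (1.555·-0.0205 − (-1.341)·0.539)/2.896 = 0.239.
Then σ = (x₂ − x₁)/(z₂ − z₁) = (0.539 − -0.0205)/2.896 = 0.193.

μ = 0.239, σ = 0.193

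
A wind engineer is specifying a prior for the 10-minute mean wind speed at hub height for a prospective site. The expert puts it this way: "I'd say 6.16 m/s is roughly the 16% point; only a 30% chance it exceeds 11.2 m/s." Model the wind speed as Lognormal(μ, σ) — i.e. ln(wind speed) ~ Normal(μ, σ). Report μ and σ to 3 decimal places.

μ ≈ 2.210, σ ≈ 0.394

If T ~ Lognormal(μ,σ) then ln T ~ Normal(μ,σ), so the p-quantile of ln T is μ + z_p·σ.
ln(6.16) = 1.818 and ln(11.2) = 2.416; z_{0.16} = -0.9945, z_{0.7} = 0.5244.
σ = (2.416 − 1.818)/(0.5244 − (-0.9945)) = 0.394.
μ = 1.818 − (-0.9945)·0.394 = 2.210.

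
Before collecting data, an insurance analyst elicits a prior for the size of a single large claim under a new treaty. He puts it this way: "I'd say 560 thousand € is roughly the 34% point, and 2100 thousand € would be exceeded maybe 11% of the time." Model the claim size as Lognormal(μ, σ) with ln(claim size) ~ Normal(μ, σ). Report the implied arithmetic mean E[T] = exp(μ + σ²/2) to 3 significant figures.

E[T] ≈ 1080 thousand €

If T ~ Lognormal(μ,σ) then ln T ~ Normal(μ,σ), so the p-quantile of ln T is μ + z_p·σ.
ln(560) = 6.328 and ln(2100) = 7.65; z_{0.34} = -0.4125, z_{0.89} = 1.227.
σ = (7.65 − 6.328)/(1.227 − (-0.4125)) = 0.806.
μ = 6.328 − (-0.4125)·0.806 = 6.661.
E[T] = exp(μ + σ²/2) = exp(6.661 + 0.3252) = 1080 thousand €.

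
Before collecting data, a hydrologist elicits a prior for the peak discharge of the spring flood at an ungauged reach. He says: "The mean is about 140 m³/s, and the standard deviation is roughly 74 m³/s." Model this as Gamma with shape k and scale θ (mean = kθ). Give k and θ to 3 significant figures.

k ≈ 3.58, θ ≈ 39.1

For Gamma(k, scale θ): mean = kθ, variance = kθ², so CV = 1/√k.
CV = SD/mean = 74/140 = 0.5286, hence k = 1/CV² = 3.58.
Then θ = mean/k = 140/3.58 = 39.1.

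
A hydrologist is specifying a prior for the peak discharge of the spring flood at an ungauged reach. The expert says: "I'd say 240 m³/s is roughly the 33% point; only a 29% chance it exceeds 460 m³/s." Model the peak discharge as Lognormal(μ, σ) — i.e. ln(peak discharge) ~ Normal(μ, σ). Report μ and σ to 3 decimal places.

If T ~ Lognormal(μ,σ) then ln T ~ Normal(μ,σ), so the p-quantile of ln T is μ + z_p·σ.
ln(240) = 5.481 and ln(460) = 6.131; z_{0.33} = -0.4399, z_{0.71} = 0.5534.
σ = (6.131 − 5.481)/(0.5534 − (-0.4399)) = 0.655.
μ = 5.481 − (-0.4399)·0.655 = 5.769.

μ ≈ 5.769, σ ≈ 0.655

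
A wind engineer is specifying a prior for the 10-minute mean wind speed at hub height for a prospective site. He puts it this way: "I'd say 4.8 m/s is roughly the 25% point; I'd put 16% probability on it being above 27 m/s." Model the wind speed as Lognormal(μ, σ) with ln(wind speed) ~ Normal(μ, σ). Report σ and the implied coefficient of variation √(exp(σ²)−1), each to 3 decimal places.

If T ~ Lognormal(μ,σ) then ln T ~ Normal(μ,σ), so the p-quantile of ln T is μ + z_p·σ.
ln(4.8) = 1.569 and ln(27) = 3.296; z_{0.25} = -0.6745, z_{0.84} = 0.9945.
σ = (3.296 − 1.569)/(0.9945 − (-0.6745)) = 1.035.
μ = 1.569 − (-0.6745)·1.035 = 2.267.
CV = √(exp(σ²)−1) = √(exp(1.0711)−1) = 1.385.

σ ≈ 1.035, CV ≈ 1.385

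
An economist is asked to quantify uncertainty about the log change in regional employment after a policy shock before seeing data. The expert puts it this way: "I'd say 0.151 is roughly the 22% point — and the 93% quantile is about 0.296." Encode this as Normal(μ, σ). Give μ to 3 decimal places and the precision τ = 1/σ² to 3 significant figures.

μ = 0.201, τ = 240

The p-quantile of Normal(μ,σ) is μ + z_p·σ, with z_{0.22} = -0.7722 and z_{0.93} = 1.476.
Eliminate σ: μ = (z₂·x₁ − z₁·x₂)/(z₂ − z₁) = (1.476·0.151 − (-0.7722)·0.296)/2.248 = 0.201.
Then σ = (x₂ − x₁)/(z₂ − z₁) = (0.296 − 0.151)/2.248 = 0.065.
Precision τ = 1/σ² = 1/0.0645² = 240.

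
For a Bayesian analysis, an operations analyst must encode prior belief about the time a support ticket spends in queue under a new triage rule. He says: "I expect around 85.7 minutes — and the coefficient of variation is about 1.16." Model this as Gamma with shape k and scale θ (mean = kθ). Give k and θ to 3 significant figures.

k ≈ 0.743, θ ≈ 115

For Gamma(k, scale θ): mean = kθ, variance = kθ², so CV = 1/√k.
CV = 1.16, hence k = 1/CV² = 0.743.
Then θ = mean/k = 85.7/0.743 = 115.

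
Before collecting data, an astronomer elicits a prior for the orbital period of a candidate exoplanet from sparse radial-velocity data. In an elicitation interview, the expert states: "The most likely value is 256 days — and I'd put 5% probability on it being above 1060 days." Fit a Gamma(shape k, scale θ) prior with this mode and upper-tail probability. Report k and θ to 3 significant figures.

Gamma(k,θ) with k>1 has mode (k−1)θ, so θ = 256/(k−1).
Need P(X < 1060) = 0.95 with θ tied to k this way. Start at k = 2, θ = 256: P(X<1060) ≈ 0.918.
Too low — raise k to concentrate. Iterating converges to k ≈ 2.24.
Then θ = 256/(2.24−1) ≈ 207.

k ≈ 2.24, θ ≈ 207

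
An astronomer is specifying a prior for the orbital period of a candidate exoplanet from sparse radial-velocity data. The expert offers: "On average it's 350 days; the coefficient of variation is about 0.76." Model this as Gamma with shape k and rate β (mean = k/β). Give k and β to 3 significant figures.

k ≈ 1.73, β ≈ 0.00495

For Gamma(k, rate β): mean = k/β, variance = k/β², so CV = 1/√k.
CV = 0.76, hence k = 1/CV² = 1.73.
Then β = k/mean = 1.73/350 = 0.00495.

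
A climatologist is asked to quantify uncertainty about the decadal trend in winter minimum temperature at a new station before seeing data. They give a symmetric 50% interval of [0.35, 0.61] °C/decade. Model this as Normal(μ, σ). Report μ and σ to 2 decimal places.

μ = 0.48, σ = 0.19

A symmetric 50% interval runs μ ± z·σ with z = 0.6745.
Half-width = 0.13, so σ = 0.13/0.6745 = 0.19.
μ is the interval midpoint, 0.48.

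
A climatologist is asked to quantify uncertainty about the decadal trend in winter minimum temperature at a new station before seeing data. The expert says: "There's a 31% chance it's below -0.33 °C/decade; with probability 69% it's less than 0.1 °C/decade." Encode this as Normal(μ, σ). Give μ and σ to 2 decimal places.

The p-quantile of Normal(μ,σ) is μ + z_p·σ, with z_{0.31} = -0.4959 and z_{0.69} = 0.4959.
Eliminate σ: μ = (z₂·x₁ − z₁·x₂)/(z₂ − z₁) = (0.4959·-0.33 − (-0.4959)·0.1)/0.9917 = -0.11.
Then σ = (x₂ − x₁)/(z₂ − z₁) = (0.1 − -0.33)/0.9917 = 0.43.

μ = -0.11, σ = 0.43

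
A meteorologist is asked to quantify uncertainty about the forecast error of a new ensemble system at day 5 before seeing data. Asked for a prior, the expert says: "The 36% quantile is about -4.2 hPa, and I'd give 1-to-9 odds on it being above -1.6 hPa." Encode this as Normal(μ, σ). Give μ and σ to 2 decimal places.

μ = -3.63, σ = 1.59

For Normal(μ,σ), the p-quantile is μ + z_p·σ. Here z_{0.36} = -0.3585, z_{0.9} = 1.282.
So -4.2 = μ − 0.3585σ and -1.6 = μ + 1.282σ.
Subtracting: σ = (-1.6 − -4.2)/(1.282 − (-0.3585)) = 1.59.
Then μ = -4.2 − (-0.3585)·1.59 = -3.63.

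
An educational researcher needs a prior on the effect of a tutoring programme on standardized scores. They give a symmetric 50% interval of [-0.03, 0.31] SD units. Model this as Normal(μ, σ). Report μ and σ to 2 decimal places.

μ = 0.14, σ = 0.25

A symmetric 50% interval runs μ ± z·σ with z = 0.6745.
Half-width = 0.17, so σ = 0.17/0.6745 = 0.25.
μ is the interval midpoint, 0.14.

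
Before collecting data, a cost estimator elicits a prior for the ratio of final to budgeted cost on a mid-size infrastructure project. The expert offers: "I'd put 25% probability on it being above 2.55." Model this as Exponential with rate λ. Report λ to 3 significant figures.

P(T > 2.55) = e^(−λ·2.55) = 0.25, so λ = −ln(0.25)/2.55 = 0.544.

λ ≈ 0.544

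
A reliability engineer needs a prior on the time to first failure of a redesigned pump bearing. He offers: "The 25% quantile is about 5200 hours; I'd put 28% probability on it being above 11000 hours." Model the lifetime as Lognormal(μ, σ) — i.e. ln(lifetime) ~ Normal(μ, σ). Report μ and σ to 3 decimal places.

If T ~ Lognormal(μ,σ) then ln T ~ Normal(μ,σ), so the p-quantile of ln T is μ + z_p·σ.
ln(5200) = 8.556 and ln(11000) = 9.306; z_{0.25} = -0.6745, z_{0.72} = 0.5828.
σ = (9.306 − 8.556)/(0.5828 − (-0.6745)) = 0.596.
μ = 8.556 − (-0.6745)·0.596 = 8.958.

μ ≈ 8.958, σ ≈ 0.596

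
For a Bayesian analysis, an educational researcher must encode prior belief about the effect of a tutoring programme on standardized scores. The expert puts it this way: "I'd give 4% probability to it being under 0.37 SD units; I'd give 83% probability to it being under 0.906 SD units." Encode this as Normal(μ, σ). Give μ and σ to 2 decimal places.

The p-quantile of Normal(μ,σ) is μ + z_p·σ, with z_{0.04} = -1.751 and z_{0.83} = 0.9542.
Eliminate σ: μ = (z₂·x₁ − z₁·x₂)/(z₂ − z₁) = (0.9542·0.37 − (-1.751)·0.906)/2.705 = 0.72.
Then σ = (x₂ − x₁)/(z₂ − z₁) = (0.906 − 0.37)/2.705 = 0.20.

μ = 0.72, σ = 0.20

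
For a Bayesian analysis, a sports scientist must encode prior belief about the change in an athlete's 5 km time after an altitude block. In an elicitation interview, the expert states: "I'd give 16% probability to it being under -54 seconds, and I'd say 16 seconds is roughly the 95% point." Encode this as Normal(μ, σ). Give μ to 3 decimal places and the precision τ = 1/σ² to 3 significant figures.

For Normal(μ,σ), the p-quantile is μ + z_p·σ. Here z_{0.16} = -0.9945, z_{0.95} = 1.645.
So -54 = μ − 0.9945σ and 16 = μ + 1.645σ.
Subtracting: σ = (16 − -54)/(1.645 − (-0.9945)) = 26.522.
Then μ = -54 − (-0.9945)·26.522 = -27.625.
Precision τ = 1/σ² = 1/26.52² = 0.00142.

μ = -27.625, τ = 0.00142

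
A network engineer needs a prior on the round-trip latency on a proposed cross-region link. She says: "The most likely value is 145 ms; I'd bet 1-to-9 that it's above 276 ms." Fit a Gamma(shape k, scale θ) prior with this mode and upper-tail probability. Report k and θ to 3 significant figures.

Gamma(k,θ) with k>1 has mode (k−1)θ, so θ = 145/(k−1).
Need P(X < 276) = 0.9 with θ tied to k this way. Start at k = 2, θ = 145: P(X<276) ≈ 0.567.
Too low — raise k to concentrate. Iterating converges to k ≈ 5.62.
Then θ = 145/(5.62−1) ≈ 31.4.

k ≈ 5.62, θ ≈ 31.4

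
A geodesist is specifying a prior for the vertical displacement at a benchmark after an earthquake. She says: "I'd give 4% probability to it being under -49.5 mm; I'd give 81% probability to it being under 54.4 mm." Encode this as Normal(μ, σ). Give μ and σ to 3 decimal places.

The p-quantile of Normal(μ,σ) is μ + z_p·σ, with z_{0.04} = -1.751 and z_{0.81} = 0.8779.
Eliminate σ: μ = (z₂·x₁ − z₁·x₂)/(z₂ − z₁) = (0.8779·-49.5 − (-1.751)·54.4)/2.629 = 19.699.
Then σ = (x₂ − x₁)/(z₂ − z₁) = (54.4 − -49.5)/2.629 = 39.527.

μ = 19.699, σ = 39.527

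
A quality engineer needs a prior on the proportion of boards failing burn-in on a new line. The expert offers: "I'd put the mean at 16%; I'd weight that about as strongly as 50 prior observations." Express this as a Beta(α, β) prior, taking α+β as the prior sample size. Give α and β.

Under the effective-sample-size interpretation, Beta(α, β) has prior mean α/(α+β) and prior sample size α+β.
So α+β = 50 and α/(α+β) = 0.16, giving α = 0.16·50 = 8 and β = 50 − 8 = 42.

α = 8, β = 42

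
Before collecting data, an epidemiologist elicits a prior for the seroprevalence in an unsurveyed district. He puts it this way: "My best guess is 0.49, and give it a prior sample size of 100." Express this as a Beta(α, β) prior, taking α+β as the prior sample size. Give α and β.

α = 49, β = 51

Under the effective-sample-size interpretation, Beta(α, β) has prior mean α/(α+β) and prior sample size α+β.
So α+β = 100 and α/(α+β) = 0.49, giving α = 0.49·100 = 49 and β = 100 − 49 = 51.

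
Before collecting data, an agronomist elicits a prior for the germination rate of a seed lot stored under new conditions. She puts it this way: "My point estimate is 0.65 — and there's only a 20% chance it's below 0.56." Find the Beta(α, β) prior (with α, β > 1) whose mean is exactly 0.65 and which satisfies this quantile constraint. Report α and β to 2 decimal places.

With mean 0.65 fixed, write α = 0.65s, β = 0.35s where s = α+β.
Need P(θ < 0.56) = 0.2 under Beta(0.65s, 0.35s). Normal approximation: (q−m)/√(m(1−m)/s) ≈ z_{0.2} = -0.842, so s ≈ 0.65·0.35·(-0.842)²/(0.56−0.65)² = 19.9.
At s = 19.9: P(θ<0.56) ≈ 0.197. Adjusting to match 0.2 gives s ≈ 19.28.
So α = 0.65·19.28 ≈ 12.53, β = 0.35·19.28 ≈ 6.75.

α ≈ 12.53, β ≈ 6.75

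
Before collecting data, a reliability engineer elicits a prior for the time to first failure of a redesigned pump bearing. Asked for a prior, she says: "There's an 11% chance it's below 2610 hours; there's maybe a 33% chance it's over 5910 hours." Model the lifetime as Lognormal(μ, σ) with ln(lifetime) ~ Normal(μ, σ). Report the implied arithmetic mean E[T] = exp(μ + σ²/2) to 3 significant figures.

If T ~ Lognormal(μ,σ) then ln T ~ Normal(μ,σ), so the p-quantile of ln T is μ + z_p·σ.
ln(2610) = 7.867 and ln(5910) = 8.684; z_{0.11} = -1.227, z_{0.67} = 0.4399.
σ = (8.684 − 7.867)/(0.4399 − (-1.227)) = 0.490.
μ = 7.867 − (-1.227)·0.490 = 8.469.
E[T] = exp(μ + σ²/2) = exp(8.469 + 0.1203) = 5370 hours.

E[T] ≈ 5370 hours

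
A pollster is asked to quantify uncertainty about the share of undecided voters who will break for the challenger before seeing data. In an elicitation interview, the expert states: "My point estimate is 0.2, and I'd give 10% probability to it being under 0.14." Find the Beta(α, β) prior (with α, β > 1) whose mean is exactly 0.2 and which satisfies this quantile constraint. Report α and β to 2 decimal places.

With mean 0.2 fixed, write α = 0.2s, β = 0.8s where s = α+β.
Need P(θ < 0.14) = 0.1 under Beta(0.2s, 0.8s). Normal approximation: (q−m)/√(m(1−m)/s) ≈ z_{0.1} = -1.28, so s ≈ 0.2·0.8·(-1.28)²/(0.14−0.2)² = 73.0.
At s = 73.0: P(θ<0.14) ≈ 0.090. Adjusting to match 0.1 gives s ≈ 67.48.
So α = 0.2·67.48 ≈ 13.50, β = 0.8·67.48 ≈ 53.98.

α ≈ 13.50, β ≈ 53.98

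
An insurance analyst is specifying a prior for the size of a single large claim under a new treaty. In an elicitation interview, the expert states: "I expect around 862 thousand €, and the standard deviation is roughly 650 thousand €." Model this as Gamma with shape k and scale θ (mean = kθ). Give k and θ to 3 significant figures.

For Gamma(k, scale θ): mean = kθ, variance = kθ², so CV = 1/√k.
CV = SD/mean = 650/862 = 0.7541, hence k = 1/CV² = 1.76.
Then θ = mean/k = 862/1.76 = 490.

k ≈ 1.76, θ ≈ 490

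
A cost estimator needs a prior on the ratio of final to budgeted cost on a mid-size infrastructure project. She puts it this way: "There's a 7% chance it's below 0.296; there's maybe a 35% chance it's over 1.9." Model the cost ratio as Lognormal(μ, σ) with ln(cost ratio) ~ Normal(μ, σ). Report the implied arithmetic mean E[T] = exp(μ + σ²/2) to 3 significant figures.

E[T] ≈ 2.13

If T ~ Lognormal(μ,σ) then ln T ~ Normal(μ,σ), so the p-quantile of ln T is μ + z_p·σ.
ln(0.296) = -1.217 and ln(1.9) = 0.6419; z_{0.07} = -1.476, z_{0.65} = 0.3853.
σ = (0.6419 − -1.217)/(0.3853 − (-1.476)) = 0.999.
μ = -1.217 − (-1.476)·0.999 = 0.257.
E[T] = exp(μ + σ²/2) = exp(0.257 + 0.4990) = 2.13.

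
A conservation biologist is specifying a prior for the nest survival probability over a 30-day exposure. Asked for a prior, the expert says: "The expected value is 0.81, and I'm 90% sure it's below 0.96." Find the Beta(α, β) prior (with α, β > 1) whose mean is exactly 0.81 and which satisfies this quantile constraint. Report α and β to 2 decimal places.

α ≈ 6.00, β ≈ 1.41

With mean 0.81 fixed, write α = 0.81s, β = 0.19s where s = α+β.
Need P(θ < 0.96) = 0.9 under Beta(0.81s, 0.19s). Normal approximation: (q−m)/√(m(1−m)/s) ≈ z_{0.9} = 1.28, so s ≈ 0.81·0.19·(1.28)²/(0.96−0.81)² = 11.2.
At s = 11.2: P(θ<0.96) ≈ 0.954. Adjusting to match 0.9 gives s ≈ 7.41.
So α = 0.81·7.41 ≈ 6.00, β = 0.19·7.41 ≈ 1.41.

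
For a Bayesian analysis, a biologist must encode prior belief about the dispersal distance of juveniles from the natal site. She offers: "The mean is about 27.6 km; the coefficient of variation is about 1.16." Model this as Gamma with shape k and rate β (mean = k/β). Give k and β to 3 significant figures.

k ≈ 0.743, β ≈ 0.0269

For Gamma(k, rate β): mean = k/β, variance = k/β², so CV = 1/√k.
CV = 1.16, hence k = 1/CV² = 0.743.
Then β = k/mean = 0.743/27.6 = 0.0269.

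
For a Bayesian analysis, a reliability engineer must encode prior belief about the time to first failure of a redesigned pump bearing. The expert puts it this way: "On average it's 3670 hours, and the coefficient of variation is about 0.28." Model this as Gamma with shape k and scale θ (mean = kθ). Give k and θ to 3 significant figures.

For Gamma(k, scale θ): mean = kθ, variance = kθ², so CV = 1/√k.
CV = 0.28, hence k = 1/CV² = 12.8.
Then θ = mean/k = 3670/12.8 = 288.

k ≈ 12.8, θ ≈ 288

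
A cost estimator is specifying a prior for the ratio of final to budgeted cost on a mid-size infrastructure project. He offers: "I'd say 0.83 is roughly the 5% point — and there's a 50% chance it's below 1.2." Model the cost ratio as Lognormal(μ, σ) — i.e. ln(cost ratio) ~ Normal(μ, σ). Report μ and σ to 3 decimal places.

If T ~ Lognormal(μ,σ) then ln T ~ Normal(μ,σ), so the p-quantile of ln T is μ + z_p·σ.
ln(0.83) = -0.1863 and ln(1.2) = 0.1823; z_{0.05} = -1.645, z_{0.5} = 0.
σ = (0.1823 − -0.1863)/(0 − (-1.645)) = 0.224.
μ = -0.1863 − (-1.645)·0.224 = 0.182.

μ ≈ 0.182, σ ≈ 0.224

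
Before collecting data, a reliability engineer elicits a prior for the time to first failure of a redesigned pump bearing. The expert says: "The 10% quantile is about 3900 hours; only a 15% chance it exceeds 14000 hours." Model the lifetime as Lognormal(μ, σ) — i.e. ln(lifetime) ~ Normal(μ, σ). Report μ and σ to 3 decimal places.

If T ~ Lognormal(μ,σ) then ln T ~ Normal(μ,σ), so the p-quantile of ln T is μ + z_p·σ.
ln(3900) = 8.269 and ln(14000) = 9.547; z_{0.1} = -1.282, z_{0.85} = 1.036.
σ = (9.547 − 8.269)/(1.036 − (-1.282)) = 0.551.
μ = 8.269 − (-1.282)·0.551 = 8.975.

μ ≈ 8.975, σ ≈ 0.551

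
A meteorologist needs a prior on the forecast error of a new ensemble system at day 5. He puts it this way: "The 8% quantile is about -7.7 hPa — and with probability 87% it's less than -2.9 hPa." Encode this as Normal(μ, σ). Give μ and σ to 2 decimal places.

For Normal(μ,σ), the p-quantile is μ + z_p·σ. Here z_{0.08} = -1.405, z_{0.87} = 1.126.
So -7.7 = μ − 1.405σ and -2.9 = μ + 1.126σ.
Subtracting: σ = (-2.9 − -7.7)/(1.126 − (-1.405)) = 1.90.
Then μ = -7.7 − (-1.405)·1.90 = -5.04.

μ = -5.04, σ = 1.90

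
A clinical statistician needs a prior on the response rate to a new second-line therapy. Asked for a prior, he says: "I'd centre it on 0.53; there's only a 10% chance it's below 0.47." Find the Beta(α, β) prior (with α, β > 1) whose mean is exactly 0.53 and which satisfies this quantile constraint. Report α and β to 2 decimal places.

α ≈ 60.29, β ≈ 53.46

With mean 0.53 fixed, write α = 0.53s, β = 0.47s where s = α+β.
Need P(θ < 0.47) = 0.1 under Beta(0.53s, 0.47s). Normal approximation: (q−m)/√(m(1−m)/s) ≈ z_{0.1} = -1.28, so s ≈ 0.53·0.47·(-1.28)²/(0.47−0.53)² = 113.6.
At s = 113.6: P(θ<0.47) ≈ 0.100. Adjusting to match 0.1 gives s ≈ 113.75.
So α = 0.53·113.75 ≈ 60.29, β = 0.47·113.75 ≈ 53.46.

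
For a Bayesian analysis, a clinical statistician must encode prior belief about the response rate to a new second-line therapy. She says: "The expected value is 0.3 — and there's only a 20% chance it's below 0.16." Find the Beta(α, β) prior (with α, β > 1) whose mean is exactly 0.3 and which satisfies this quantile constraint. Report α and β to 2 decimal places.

α ≈ 2.36, β ≈ 5.50

With mean 0.3 fixed, write α = 0.3s, β = 0.7s where s = α+β.
Need P(θ < 0.16) = 0.2 under Beta(0.3s, 0.7s). Normal approximation: (q−m)/√(m(1−m)/s) ≈ z_{0.2} = -0.842, so s ≈ 0.3·0.7·(-0.842)²/(0.16−0.3)² = 7.6.
At s = 7.6: P(θ<0.16) ≈ 0.205. Adjusting to match 0.2 gives s ≈ 7.86.
So α = 0.3·7.86 ≈ 2.36, β = 0.7·7.86 ≈ 5.50.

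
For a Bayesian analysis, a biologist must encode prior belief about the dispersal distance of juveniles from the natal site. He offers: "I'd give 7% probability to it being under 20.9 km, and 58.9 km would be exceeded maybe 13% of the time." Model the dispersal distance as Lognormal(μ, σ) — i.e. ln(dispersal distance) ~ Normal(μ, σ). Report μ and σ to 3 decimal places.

If T ~ Lognormal(μ,σ) then ln T ~ Normal(μ,σ), so the p-quantile of ln T is μ + z_p·σ.
ln(20.9) = 3.04 and ln(58.9) = 4.076; z_{0.07} = -1.476, z_{0.87} = 1.126.
σ = (4.076 − 3.04)/(1.126 − (-1.476)) = 0.398.
μ = 3.04 − (-1.476)·0.398 = 3.627.

μ ≈ 3.627, σ ≈ 0.398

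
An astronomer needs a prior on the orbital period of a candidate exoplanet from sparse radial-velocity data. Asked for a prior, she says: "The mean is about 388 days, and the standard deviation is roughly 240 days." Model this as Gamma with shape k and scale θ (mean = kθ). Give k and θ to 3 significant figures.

k ≈ 2.61, θ ≈ 148

For Gamma(k, scale θ): mean = kθ, variance = kθ², so CV = 1/√k.
CV = SD/mean = 240/388 = 0.6186, hence k = 1/CV² = 2.61.
Then θ = mean/k = 388/2.61 = 148.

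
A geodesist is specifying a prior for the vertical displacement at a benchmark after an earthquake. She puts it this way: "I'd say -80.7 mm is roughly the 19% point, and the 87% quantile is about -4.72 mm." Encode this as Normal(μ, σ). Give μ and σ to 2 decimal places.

The p-quantile of Normal(μ,σ) is μ + z_p·σ, with z_{0.19} = -0.8779 and z_{0.87} = 1.126.
Eliminate σ: μ = (z₂·x₁ − z₁·x₂)/(z₂ − z₁) = (1.126·-80.7 − (-0.8779)·-4.72)/2.004 = -47.42.
Then σ = (x₂ − x₁)/(z₂ − z₁) = (-4.72 − -80.7)/2.004 = 37.91.

μ = -47.42, σ = 37.91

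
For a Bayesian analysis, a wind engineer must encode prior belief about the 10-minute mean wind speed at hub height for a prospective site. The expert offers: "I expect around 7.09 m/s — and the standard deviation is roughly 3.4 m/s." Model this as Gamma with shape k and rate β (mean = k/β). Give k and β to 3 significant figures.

For Gamma(k, rate β): mean = k/β, variance = k/β², so CV = 1/√k.
CV = SD/mean = 3.4/7.09 = 0.4795, hence k = 1/CV² = 4.35.
Then β = k/mean = 4.35/7.09 = 0.613.

k ≈ 4.35, β ≈ 0.613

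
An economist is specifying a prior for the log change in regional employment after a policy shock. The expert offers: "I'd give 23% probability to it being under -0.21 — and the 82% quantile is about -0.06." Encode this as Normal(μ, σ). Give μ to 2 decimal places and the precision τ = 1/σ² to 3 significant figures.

For Normal(μ,σ), the p-quantile is μ + z_p·σ. Here z_{0.23} = -0.7388, z_{0.82} = 0.9154.
So -0.21 = μ − 0.7388σ and -0.06 = μ + 0.9154σ.
Subtracting: σ = (-0.06 − -0.21)/(0.9154 − (-0.7388)) = 0.09.
Then μ = -0.21 − (-0.7388)·0.09 = -0.14.
Precision τ = 1/σ² = 1/0.09068² = 122.

μ = -0.14, τ = 122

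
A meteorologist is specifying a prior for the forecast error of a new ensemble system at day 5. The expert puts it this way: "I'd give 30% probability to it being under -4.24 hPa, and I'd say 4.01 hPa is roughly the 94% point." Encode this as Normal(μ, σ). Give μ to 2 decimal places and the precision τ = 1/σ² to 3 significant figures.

For Normal(μ,σ), the p-quantile is μ + z_p·σ. Here z_{0.3} = -0.5244, z_{0.94} = 1.555.
So -4.24 = μ − 0.5244σ and 4.01 = μ + 1.555σ.
Subtracting: σ = (4.01 − -4.24)/(1.555 − (-0.5244)) = 3.97.
Then μ = -4.24 − (-0.5244)·3.97 = -2.16.
Precision τ = 1/σ² = 1/3.968² = 0.0635.

μ = -2.16, τ = 0.0635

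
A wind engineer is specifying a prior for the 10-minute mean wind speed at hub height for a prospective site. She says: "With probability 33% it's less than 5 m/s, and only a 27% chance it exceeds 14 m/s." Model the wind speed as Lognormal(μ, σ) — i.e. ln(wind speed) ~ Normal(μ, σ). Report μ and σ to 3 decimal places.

μ ≈ 2.040, σ ≈ 0.978

If T ~ Lognormal(μ,σ) then ln T ~ Normal(μ,σ), so the p-quantile of ln T is μ + z_p·σ.
ln(5) = 1.609 and ln(14) = 2.639; z_{0.33} = -0.4399, z_{0.73} = 0.6128.
σ = (2.639 − 1.609)/(0.6128 − (-0.4399)) = 0.978.
μ = 1.609 − (-0.4399)·0.978 = 2.040.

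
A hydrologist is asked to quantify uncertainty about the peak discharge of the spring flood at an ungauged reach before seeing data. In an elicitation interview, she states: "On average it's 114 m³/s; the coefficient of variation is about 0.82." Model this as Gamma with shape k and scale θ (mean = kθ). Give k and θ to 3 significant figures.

k ≈ 1.49, θ ≈ 76.7

For Gamma(k, scale θ): mean = kθ, variance = kθ², so CV = 1/√k.
CV = 0.82, hence k = 1/CV² = 1.49.
Then θ = mean/k = 114/1.49 = 76.7.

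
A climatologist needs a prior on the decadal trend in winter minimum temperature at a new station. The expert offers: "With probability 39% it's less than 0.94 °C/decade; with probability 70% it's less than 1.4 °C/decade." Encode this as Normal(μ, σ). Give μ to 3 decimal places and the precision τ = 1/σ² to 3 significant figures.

μ = 1.100, τ = 3.05

The p-quantile of Normal(μ,σ) is μ + z_p·σ, with z_{0.39} = -0.2793 and z_{0.7} = 0.5244.
Eliminate σ: μ = (z₂·x₁ − z₁·x₂)/(z₂ − z₁) = (0.5244·0.94 − (-0.2793)·1.4)/0.8037 = 1.100.
Then σ = (x₂ − x₁)/(z₂ − z₁) = (1.4 − 0.94)/0.8037 = 0.572.
Precision τ = 1/σ² = 1/0.5723² = 3.05.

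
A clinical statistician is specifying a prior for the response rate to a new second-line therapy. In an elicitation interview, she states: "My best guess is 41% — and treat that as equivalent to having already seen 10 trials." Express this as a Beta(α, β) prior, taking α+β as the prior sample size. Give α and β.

α = 4.1, β = 5.9

Under the effective-sample-size interpretation, Beta(α, β) has prior mean α/(α+β) and prior sample size α+β.
So α+β = 10 and α/(α+β) = 0.41, giving α = 0.41·10 = 4.1 and β = 10 − 4.1 = 5.9.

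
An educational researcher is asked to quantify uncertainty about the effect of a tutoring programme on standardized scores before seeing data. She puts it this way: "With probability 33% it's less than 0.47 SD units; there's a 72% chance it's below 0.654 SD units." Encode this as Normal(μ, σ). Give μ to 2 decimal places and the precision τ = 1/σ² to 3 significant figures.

For Normal(μ,σ), the p-quantile is μ + z_p·σ. Here z_{0.33} = -0.4399, z_{0.72} = 0.5828.
So 0.47 = μ − 0.4399σ and 0.654 = μ + 0.5828σ.
Subtracting: σ = (0.654 − 0.47)/(0.5828 − (-0.4399)) = 0.18.
Then μ = 0.47 − (-0.4399)·0.18 = 0.55.
Precision τ = 1/σ² = 1/0.1799² = 30.9.

μ = 0.55, τ = 30.9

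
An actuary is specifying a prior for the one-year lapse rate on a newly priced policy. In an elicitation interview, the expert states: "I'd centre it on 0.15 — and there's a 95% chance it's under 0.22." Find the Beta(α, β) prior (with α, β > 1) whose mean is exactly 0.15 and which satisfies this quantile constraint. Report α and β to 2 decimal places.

α ≈ 11.98, β ≈ 67.88

With mean 0.15 fixed, write α = 0.15s, β = 0.85s where s = α+β.
Need P(θ < 0.22) = 0.95 under Beta(0.15s, 0.85s). Normal approximation: (q−m)/√(m(1−m)/s) ≈ z_{0.95} = 1.64, so s ≈ 0.15·0.85·(1.64)²/(0.22−0.15)² = 70.4.
At s = 70.4: P(θ<0.22) ≈ 0.940. Adjusting to match 0.95 gives s ≈ 79.86.
So α = 0.15·79.86 ≈ 11.98, β = 0.85·79.86 ≈ 67.88.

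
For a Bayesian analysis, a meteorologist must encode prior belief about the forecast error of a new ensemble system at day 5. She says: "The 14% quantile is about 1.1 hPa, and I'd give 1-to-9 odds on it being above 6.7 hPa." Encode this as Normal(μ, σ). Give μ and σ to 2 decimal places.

The p-quantile of Normal(μ,σ) is μ + z_p·σ, with z_{0.14} = -1.08 and z_{0.9} = 1.282.
Eliminate σ: μ = (z₂·x₁ − z₁·x₂)/(z₂ − z₁) = (1.282·1.1 − (-1.08)·6.7)/2.362 = 3.66.
Then σ = (x₂ − x₁)/(z₂ − z₁) = (6.7 − 1.1)/2.362 = 2.37.

μ = 3.66, σ = 2.37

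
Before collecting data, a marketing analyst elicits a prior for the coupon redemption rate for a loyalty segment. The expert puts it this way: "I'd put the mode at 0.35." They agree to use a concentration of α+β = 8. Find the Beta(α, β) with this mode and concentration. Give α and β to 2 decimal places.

α = 3.10, β = 4.90

For α,β > 1 the Beta mode is (α−1)/(α+β−2). With α+β = 8, the mode is (α−1)/6.
Set (α−1)/6 = 0.35 → α = 1 + 0.35·6 = 3.10.
β = 8 − α = 4.90.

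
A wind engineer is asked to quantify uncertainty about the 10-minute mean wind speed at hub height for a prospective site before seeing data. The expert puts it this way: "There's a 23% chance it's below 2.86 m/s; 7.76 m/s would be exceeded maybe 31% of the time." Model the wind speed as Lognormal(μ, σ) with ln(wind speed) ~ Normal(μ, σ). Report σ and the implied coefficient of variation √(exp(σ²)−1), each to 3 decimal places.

σ ≈ 0.808, CV ≈ 0.960

If T ~ Lognormal(μ,σ) then ln T ~ Normal(μ,σ), so the p-quantile of ln T is μ + z_p·σ.
ln(2.86) = 1.051 and ln(7.76) = 2.049; z_{0.23} = -0.7388, z_{0.69} = 0.4959.
σ = (2.049 − 1.051)/(0.4959 − (-0.7388)) = 0.808.
μ = 1.051 − (-0.7388)·0.808 = 1.648.
CV = √(exp(σ²)−1) = √(exp(0.6536)−1) = 0.960.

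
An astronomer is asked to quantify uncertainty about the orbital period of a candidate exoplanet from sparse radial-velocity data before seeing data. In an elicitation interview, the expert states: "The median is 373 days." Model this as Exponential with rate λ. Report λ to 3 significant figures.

λ ≈ 0.00186

Exponential median = ln 2 / λ, so λ = ln 2 / 373.0 = 0.00186.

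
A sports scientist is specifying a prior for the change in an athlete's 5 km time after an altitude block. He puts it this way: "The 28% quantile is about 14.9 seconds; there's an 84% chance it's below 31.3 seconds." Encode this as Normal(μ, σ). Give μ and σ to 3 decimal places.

μ = 20.960, σ = 10.398

For Normal(μ,σ), the p-quantile is μ + z_p·σ. Here z_{0.28} = -0.5828, z_{0.84} = 0.9945.
So 14.9 = μ − 0.5828σ and 31.3 = μ + 0.9945σ.
Subtracting: σ = (31.3 − 14.9)/(0.9945 − (-0.5828)) = 10.398.
Then μ = 14.9 − (-0.5828)·10.398 = 20.960.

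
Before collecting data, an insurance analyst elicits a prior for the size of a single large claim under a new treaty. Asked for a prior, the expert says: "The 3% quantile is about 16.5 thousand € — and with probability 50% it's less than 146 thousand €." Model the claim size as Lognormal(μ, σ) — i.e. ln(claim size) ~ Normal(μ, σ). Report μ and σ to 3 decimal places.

If T ~ Lognormal(μ,σ) then ln T ~ Normal(μ,σ), so the p-quantile of ln T is μ + z_p·σ.
ln(16.5) = 2.803 and ln(146) = 4.984; z_{0.03} = -1.881, z_{0.5} = 0.
σ = (4.984 − 2.803)/(0 − (-1.881)) = 1.159.
μ = 2.803 − (-1.881)·1.159 = 4.984.

μ ≈ 4.984, σ ≈ 1.159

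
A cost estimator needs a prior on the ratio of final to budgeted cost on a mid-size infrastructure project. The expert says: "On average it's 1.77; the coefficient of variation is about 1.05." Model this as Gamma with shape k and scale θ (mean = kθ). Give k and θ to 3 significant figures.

For Gamma(k, scale θ): mean = kθ, variance = kθ², so CV = 1/√k.
CV = 1.05, hence k = 1/CV² = 0.907.
Then θ = mean/k = 1.77/0.907 = 1.95.

k ≈ 0.907, θ ≈ 1.95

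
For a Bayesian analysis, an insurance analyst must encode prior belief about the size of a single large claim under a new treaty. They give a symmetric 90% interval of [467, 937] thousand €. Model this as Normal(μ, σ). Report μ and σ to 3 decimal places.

A symmetric 90% interval runs μ ± z·σ with z = 1.645.
Half-width = 235, so σ = 235/1.645 = 142.870.
μ is the interval midpoint, 702.000.

μ = 702.000, σ = 142.870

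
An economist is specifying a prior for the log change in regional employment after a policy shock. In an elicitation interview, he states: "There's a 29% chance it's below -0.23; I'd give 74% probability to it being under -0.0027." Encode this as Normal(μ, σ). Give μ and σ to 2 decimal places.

μ = -0.12, σ = 0.19

For Normal(μ,σ), the p-quantile is μ + z_p·σ. Here z_{0.29} = -0.5534, z_{0.74} = 0.6433.
So -0.23 = μ − 0.5534σ and -0.0027 = μ + 0.6433σ.
Subtracting: σ = (-0.0027 − -0.23)/(0.6433 − (-0.5534)) = 0.19.
Then μ = -0.23 − (-0.5534)·0.19 = -0.12.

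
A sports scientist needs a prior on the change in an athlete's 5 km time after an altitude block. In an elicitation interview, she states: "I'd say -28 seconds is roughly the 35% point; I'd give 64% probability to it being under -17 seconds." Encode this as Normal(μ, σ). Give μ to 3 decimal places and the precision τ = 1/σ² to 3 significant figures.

For Normal(μ,σ), the p-quantile is μ + z_p·σ. Here z_{0.35} = -0.3853, z_{0.64} = 0.3585.
So -28 = μ − 0.3853σ and -17 = μ + 0.3585σ.
Subtracting: σ = (-17 − -28)/(0.3585 − (-0.3853)) = 14.789.
Then μ = -28 − (-0.3853)·14.789 = -22.301.
Precision τ = 1/σ² = 1/14.79² = 0.00457.

μ = -22.301, τ = 0.00457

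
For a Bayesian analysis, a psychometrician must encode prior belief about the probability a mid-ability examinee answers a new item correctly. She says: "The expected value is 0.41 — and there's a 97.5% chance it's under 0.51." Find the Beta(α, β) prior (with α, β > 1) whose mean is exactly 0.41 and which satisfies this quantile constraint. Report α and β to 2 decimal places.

With mean 0.41 fixed, write α = 0.41s, β = 0.59s where s = α+β.
Need P(θ < 0.51) = 0.975 under Beta(0.41s, 0.59s). Normal approximation: (q−m)/√(m(1−m)/s) ≈ z_{0.975} = 1.96, so s ≈ 0.41·0.59·(1.96)²/(0.51−0.41)² = 92.9.
At s = 92.9: P(θ<0.51) ≈ 0.974. Adjusting to match 0.975 gives s ≈ 94.90.
So α = 0.41·94.90 ≈ 38.91, β = 0.59·94.90 ≈ 55.99.

α ≈ 38.91, β ≈ 55.99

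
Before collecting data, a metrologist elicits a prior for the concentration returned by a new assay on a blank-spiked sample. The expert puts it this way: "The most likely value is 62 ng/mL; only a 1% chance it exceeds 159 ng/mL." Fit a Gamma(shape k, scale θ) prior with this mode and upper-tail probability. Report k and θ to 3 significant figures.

k ≈ 6.26, θ ≈ 11.8

Gamma(k,θ) with k>1 has mode (k−1)θ, so θ = 62/(k−1).
Need P(X < 159) = 0.99 with θ tied to k this way. Start at k = 2, θ = 62: P(X<159) ≈ 0.726.
Too low — raise k to concentrate. Iterating converges to k ≈ 6.26.
Then θ = 62/(6.26−1) ≈ 11.8.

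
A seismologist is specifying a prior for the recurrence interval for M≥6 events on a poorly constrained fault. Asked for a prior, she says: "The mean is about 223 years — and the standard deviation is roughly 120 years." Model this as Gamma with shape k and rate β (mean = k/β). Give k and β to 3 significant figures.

For Gamma(k, rate β): mean = k/β, variance = k/β², so CV = 1/√k.
CV = SD/mean = 120/223 = 0.5381, hence k = 1/CV² = 3.45.
Then β = k/mean = 3.45/223 = 0.0155.

k ≈ 3.45, β ≈ 0.0155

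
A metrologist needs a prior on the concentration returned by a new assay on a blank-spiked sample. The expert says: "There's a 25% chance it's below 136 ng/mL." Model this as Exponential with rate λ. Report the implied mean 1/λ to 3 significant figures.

mean ≈ 473 ng/mL

P(T < 136.0) = 1 − e^(−λ·136.0) = 0.25, so λ = −ln(1−0.25)/136.0 = −ln(0.75)/136.0 = 0.00212.
Mean = 1/λ = 473 ng/mL.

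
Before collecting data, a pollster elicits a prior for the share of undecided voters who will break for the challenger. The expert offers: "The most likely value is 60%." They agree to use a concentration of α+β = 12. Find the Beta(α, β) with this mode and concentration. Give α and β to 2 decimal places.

For α,β > 1 the Beta mode is (α−1)/(α+β−2). With α+β = 12, the mode is (α−1)/10.
Set (α−1)/10 = 0.6 → α = 1 + 0.6·10 = 7.00.
β = 12 − α = 5.00.

α = 7.00, β = 5.00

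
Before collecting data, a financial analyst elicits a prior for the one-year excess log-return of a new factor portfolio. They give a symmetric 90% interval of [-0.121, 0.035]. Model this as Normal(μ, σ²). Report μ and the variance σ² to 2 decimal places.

μ = -0.04, σ² = 0.00

A symmetric 90% interval runs μ ± z·σ with z = 1.645.
Half-width = 0.078, so σ = 0.078/1.645 = 0.047 and σ² = 0.00.
μ is the interval midpoint, -0.04.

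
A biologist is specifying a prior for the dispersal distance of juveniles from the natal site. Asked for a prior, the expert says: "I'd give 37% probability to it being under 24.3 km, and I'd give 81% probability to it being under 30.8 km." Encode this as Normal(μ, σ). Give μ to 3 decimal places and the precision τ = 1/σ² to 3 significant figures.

For Normal(μ,σ), the p-quantile is μ + z_p·σ. Here z_{0.37} = -0.3319, z_{0.81} = 0.8779.
So 24.3 = μ − 0.3319σ and 30.8 = μ + 0.8779σ.
Subtracting: σ = (30.8 − 24.3)/(0.8779 − (-0.3319)) = 5.373.
Then μ = 24.3 − (-0.3319)·5.373 = 26.083.
Precision τ = 1/σ² = 1/5.373² = 0.0346.

μ = 26.083, τ = 0.0346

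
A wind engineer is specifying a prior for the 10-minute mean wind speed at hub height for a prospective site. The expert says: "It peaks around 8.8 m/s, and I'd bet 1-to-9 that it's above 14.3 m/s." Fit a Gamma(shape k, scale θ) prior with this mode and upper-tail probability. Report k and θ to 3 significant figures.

Gamma(k,θ) with k>1 has mode (k−1)θ, so θ = 8.8/(k−1).
Need P(X < 14.3) = 0.9 with θ tied to k this way. Start at k = 2, θ = 8.8: P(X<14.3) ≈ 0.483.
Too low — raise k to concentrate. Iterating converges to k ≈ 8.99.
Then θ = 8.8/(8.99−1) ≈ 1.1.

k ≈ 8.99, θ ≈ 1.1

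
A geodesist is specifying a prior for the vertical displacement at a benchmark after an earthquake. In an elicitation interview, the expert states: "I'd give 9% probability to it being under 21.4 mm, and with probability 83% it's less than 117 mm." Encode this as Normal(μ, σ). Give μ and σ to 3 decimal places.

The p-quantile of Normal(μ,σ) is μ + z_p·σ, with z_{0.09} = -1.341 and z_{0.83} = 0.9542.
Eliminate σ: μ = (z₂·x₁ − z₁·x₂)/(z₂ − z₁) = (0.9542·21.4 − (-1.341)·117)/2.295 = 77.252.
Then σ = (x₂ − x₁)/(z₂ − z₁) = (117 − 21.4)/2.295 = 41.657.

μ = 77.252, σ = 41.657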